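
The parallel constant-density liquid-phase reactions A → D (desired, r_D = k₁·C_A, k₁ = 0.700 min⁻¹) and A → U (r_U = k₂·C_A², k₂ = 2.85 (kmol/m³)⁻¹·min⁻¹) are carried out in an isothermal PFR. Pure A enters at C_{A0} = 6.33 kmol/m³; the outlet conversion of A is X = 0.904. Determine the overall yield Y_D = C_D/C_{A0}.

C_A = C_{A0}(1−X) = 0.6077 kmol/m³.
Along a PFR/batch, dC_D/dC_A = −r_D/(r_D+r_U) = −k₁/(k₁+k₂·C_A).
Integrating from C_{A0} to C_A: C_D = (0.700/2.85)·ln[(0.700+2.85·6.33)/(0.700+2.85·0.608)] = 0.2456·ln(18.74/2.432) = 0.5015 kmol/m³.
Y_D = C_D/C_{A0} = 0.5015/6.33 = 0.0792.

0.0792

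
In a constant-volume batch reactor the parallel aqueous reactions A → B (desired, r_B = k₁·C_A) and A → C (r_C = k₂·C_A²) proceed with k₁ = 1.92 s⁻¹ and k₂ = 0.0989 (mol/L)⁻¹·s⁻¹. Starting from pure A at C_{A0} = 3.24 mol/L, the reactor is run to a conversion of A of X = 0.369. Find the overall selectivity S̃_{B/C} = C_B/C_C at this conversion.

C_A = C_{A0}(1−X) = 2.044 mol/L.
Along a PFR/batch, dC_B/dC_A = −r_B/(r_B+r_C) = −k₁/(k₁+k₂·C_A).
Integrating from C_{A0} to C_A: C_B = (1.92/0.0989)·ln[(1.92+0.0989·3.24)/(1.92+0.0989·2.04)] = 19.41·ln(2.240/2.122) = 1.053 mol/L.
C_C = (C_{A0}−C_A)−C_B = 0.1430 mol/L; S̃_{B/C} = 1.053/0.1430 = 7.36.

7.36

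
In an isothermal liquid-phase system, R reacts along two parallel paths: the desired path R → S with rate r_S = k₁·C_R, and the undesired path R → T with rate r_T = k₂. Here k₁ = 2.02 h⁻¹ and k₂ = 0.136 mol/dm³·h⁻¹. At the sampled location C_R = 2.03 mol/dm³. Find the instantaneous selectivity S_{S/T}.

S_{S/T} = r_S/r_T = (k₁·C_R)/(k₂) = (k₁/k₂)·C_R.
= (2.02×2.030) / (0.136) = 4.101/0.1360 = 30.2.

30.2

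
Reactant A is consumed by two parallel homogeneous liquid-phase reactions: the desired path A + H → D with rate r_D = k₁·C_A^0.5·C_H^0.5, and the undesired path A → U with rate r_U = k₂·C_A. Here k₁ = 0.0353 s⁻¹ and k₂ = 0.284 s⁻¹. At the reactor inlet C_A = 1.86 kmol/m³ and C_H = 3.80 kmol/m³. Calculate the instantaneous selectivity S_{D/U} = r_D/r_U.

0.178

S_{D/U} = r_D/r_U = (k₁·C_A^0.5·C_H^0.5)/(k₂·C_A) = (k₁/k₂)·C_A^-0.5·C_H^0.5.
= (0.0353×1.860^0.5×3.800^0.5) / (0.284×1.860) = 0.09385/0.5282 = 0.178.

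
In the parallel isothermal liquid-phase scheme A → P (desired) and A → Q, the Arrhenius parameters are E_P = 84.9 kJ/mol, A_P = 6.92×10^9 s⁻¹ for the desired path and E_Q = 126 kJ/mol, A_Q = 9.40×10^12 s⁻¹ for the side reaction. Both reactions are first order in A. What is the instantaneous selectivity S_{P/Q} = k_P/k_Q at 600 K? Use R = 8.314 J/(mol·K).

2.79

Since both paths have the same order in A, the concentration cancels and S_{P/Q} = k_P/k_Q = (A_P/A_Q)·exp[(E_Q−E_P)/(RT)].
(E_Q−E_P)/(RT) = (126−84.9)×10³/(8.314×600) = 41100/4988 = 8.239.
k_P/k_Q = (6.92×10^9/9.40×10^12)·exp(8.239) = 7.362×10^-4 × 3786 = 2.79.
Since E_P < E_Q, lowering the temperature improves selectivity toward P.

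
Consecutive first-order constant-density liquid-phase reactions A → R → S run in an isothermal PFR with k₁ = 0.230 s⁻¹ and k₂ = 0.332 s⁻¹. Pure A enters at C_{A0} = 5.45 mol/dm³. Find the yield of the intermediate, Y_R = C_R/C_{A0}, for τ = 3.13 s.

Solving the coupled first-order balances gives C_R(τ) = [k₁/(k₂−k₁)]·C_{A0}·(e^(−k₁τ) − e^(−k₂τ)).
e^(−k₁τ) = e^(−0.230×3.13) = e^(−0.7199) = 0.4868; e^(−k₂τ) = e^(−1.039) = 0.3538.
C_R = 0.230×5.45/(0.332−0.230) × (0.4868−0.3538) = 12.29×0.1330 = 1.635 mol/dm³.
Y_R = C_R/C_{A0} = 1.635/5.45 = 0.300.

0.300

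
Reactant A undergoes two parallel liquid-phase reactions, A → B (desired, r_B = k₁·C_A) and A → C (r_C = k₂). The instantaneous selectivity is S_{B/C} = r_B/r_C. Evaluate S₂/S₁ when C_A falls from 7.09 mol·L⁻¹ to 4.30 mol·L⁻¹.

0.606

S_{B/C} = (k₁/k₂)·C_A, so S₂/S₁ = (C_{A,2}/C_{A,1}).
= 4.30/7.09 = 0.606.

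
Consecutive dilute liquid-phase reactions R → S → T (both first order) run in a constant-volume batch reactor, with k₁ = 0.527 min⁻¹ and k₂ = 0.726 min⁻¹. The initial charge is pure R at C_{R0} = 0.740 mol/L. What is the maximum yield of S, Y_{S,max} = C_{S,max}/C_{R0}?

At the optimum, C_{S,max}/C_{R0} = (k₁/k₂)^[k₂/(k₂−k₁)].
= (0.527/0.726)^(0.726/(0.726−0.527)) = (0.7259)^(3.648) = 0.3108.

0.311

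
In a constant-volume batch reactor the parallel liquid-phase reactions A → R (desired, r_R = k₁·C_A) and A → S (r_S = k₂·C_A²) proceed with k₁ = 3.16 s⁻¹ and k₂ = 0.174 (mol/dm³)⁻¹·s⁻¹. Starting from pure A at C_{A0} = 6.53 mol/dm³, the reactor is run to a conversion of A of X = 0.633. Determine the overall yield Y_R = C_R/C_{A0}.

0.510

C_A = C_{A0}(1−X) = 2.397 mol/dm³.
Along a PFR/batch, dC_R/dC_A = −r_R/(r_R+r_S) = −k₁/(k₁+k₂·C_A).
Integrating from C_{A0} to C_A: C_R = (3.16/0.174)·ln[(3.16+0.174·6.53)/(3.16+0.174·2.40)] = 18.16·ln(4.296/3.577) = 3.327 mol/dm³.
Y_R = C_R/C_{A0} = 3.327/6.53 = 0.510.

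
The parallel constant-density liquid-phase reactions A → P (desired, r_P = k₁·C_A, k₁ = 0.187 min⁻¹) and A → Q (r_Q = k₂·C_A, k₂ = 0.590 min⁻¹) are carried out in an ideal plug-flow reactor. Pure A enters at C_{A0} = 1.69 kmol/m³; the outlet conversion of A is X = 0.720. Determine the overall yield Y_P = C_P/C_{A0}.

C_A = C_{A0}(1−X) = 0.4732 kmol/m³.
Both paths are first order in A, so the instantaneous fraction to P is constant: dC_P/d(−C_A) = k₁/(k₁+k₂) = 0.2407.
C_P = 0.2407·(C_{A0}−C_A) = 0.2407×1.217 = 0.293 kmol/m³.
Y_P = C_P/C_{A0} = 0.2928/1.69 = 0.173.

0.173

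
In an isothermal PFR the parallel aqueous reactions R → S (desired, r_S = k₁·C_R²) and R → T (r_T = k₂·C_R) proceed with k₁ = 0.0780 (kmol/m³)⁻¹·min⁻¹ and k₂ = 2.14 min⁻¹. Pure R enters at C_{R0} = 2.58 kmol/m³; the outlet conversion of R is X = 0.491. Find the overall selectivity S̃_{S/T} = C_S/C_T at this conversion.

C_R = C_{R0}(1−X) = 1.313 kmol/m³.
Along a PFR/batch, dC_T/dC_R = −r_T/(r_S+r_T) = −k₂/(k₂+k₁·C_R).
Integrating from C_{R0} to C_R: C_T = (2.14/0.0780)·ln[(2.14+0.0780·2.58)/(2.14+0.0780·1.31)] = 27.44·ln(2.341/2.242) = 1.183 kmol/m³.
Then C_S = (C_{R0}−C_R) − C_T = 1.267 − 1.183 = 0.08374 kmol/m³.
S̃_{S/T} = C_S/C_T = 0.08374/1.183 = 0.0708.

0.0708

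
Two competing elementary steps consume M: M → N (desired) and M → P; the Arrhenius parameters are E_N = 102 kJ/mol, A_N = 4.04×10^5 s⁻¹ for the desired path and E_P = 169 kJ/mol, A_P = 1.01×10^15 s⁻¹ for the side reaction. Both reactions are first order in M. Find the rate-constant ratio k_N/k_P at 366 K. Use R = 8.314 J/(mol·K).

1.46

k_N/k_P = (A_N/A_P)·exp[−(E_N−E_P)/(RT)] = (A_N/A_P)·exp[(E_P−E_N)/(RT)].
(E_P−E_N)/(RT) = (169−102)×10³/(8.314×366) = 67000/3043 = 22.02.
k_N/k_P = (4.04×10^5/1.01×10^15)·exp(22.02) = 4.000×10^-10 × 3.651×10^9 = 1.46.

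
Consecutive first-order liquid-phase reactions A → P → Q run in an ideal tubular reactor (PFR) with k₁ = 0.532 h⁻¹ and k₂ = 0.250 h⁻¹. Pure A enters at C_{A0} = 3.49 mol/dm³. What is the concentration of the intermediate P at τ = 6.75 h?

1.04 mol/dm³

The intermediate concentration in a first-order A→B→C sequence is C_P = k₁C_{A0}(e^(−k₁τ) − e^(−k₂τ))/(k₂−k₁).
e^(−k₁τ) = e^(−0.532×6.75) = e^(−3.591) = 0.02757; e^(−k₂τ) = e^(−1.688) = 0.1850.
C_P = 0.532×3.49/(0.250−0.532) × (0.02757−0.1850) = (-6.584)×(-0.1574) = 1.036 mol/dm³.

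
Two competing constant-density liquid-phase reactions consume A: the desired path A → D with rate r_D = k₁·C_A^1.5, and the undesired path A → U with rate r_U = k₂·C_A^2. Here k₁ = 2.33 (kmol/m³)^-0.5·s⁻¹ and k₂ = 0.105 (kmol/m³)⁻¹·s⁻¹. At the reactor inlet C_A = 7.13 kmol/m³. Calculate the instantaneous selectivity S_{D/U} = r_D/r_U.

S_{D/U} = r_D/r_U = (k₁·C_A^1.5)/(k₂·C_A^2) = (k₁/k₂)·C_A^-0.5.
= (2.33×7.130^1.5) / (0.105×7.130^2) = 44.36/5.338 = 8.31.

8.31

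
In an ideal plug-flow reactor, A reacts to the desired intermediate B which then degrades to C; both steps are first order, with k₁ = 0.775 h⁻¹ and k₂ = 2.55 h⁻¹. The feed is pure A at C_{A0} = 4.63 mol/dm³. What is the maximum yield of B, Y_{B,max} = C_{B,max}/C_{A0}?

0.181

At the optimum, C_{B,max}/C_{A0} = (k₁/k₂)^[k₂/(k₂−k₁)].
= (0.775/2.55)^(2.55/(2.55−0.775)) = (0.3039)^(1.437) = 0.1807.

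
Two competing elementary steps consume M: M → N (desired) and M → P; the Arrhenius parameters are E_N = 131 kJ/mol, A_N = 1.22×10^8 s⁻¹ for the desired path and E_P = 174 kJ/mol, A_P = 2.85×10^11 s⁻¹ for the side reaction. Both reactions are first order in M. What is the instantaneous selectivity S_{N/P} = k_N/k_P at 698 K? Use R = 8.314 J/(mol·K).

0.707

With equal orders, S_{N/P} = k_N/k_P = (A_N/A_P)·exp[(E_P−E_N)/(RT)].
(E_P−E_N)/(RT) = (174−131)×10³/(8.314×698) = 43000/5803 = 7.410.
k_N/k_P = (1.22×10^8/2.85×10^11)·exp(7.410) = 4.281×10^-4 × 1652 = 0.707.
Since E_N < E_P, lowering the temperature improves selectivity toward N.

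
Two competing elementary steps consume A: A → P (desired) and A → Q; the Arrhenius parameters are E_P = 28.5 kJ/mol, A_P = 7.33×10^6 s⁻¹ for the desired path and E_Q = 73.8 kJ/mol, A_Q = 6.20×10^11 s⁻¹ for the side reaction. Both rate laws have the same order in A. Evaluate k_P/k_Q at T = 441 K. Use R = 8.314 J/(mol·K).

With equal orders, S_{P/Q} = k_P/k_Q = (A_P/A_Q)·exp[(E_Q−E_P)/(RT)].
(E_Q−E_P)/(RT) = (73.8−28.5)×10³/(8.314×441) = 45300/3666 = 12.36.
k_P/k_Q = (7.33×10^6/6.20×10^11)·exp(12.36) = 1.182×10^-5 × 2.322×10^5 = 2.74.
Since E_P < E_Q, lowering the temperature improves selectivity toward P.

2.74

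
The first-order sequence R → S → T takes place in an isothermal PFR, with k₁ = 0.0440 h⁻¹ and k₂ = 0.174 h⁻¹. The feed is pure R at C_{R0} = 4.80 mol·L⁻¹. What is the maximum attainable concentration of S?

0.762 mol·L⁻¹

Evaluating C_S at τ_opt = ln(k₂/k₁)/(k₂−k₁) gives C_{S,max}/C_{R0} = (k₁/k₂)^[k₂/(k₂−k₁)].
= (0.0440/0.174)^(0.174/(0.174−0.0440)) = (0.2529)^(1.338) = 0.1588.
C_{S,max} = 0.1588×4.80 = 0.762 mol·L⁻¹.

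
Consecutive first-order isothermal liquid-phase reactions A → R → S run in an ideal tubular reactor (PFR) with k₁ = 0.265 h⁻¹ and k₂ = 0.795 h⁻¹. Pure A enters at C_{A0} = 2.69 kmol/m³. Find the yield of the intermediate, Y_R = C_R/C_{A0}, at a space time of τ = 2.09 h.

0.192

The intermediate concentration in a first-order A→B→C sequence is C_R = k₁C_{A0}(e^(−k₁τ) − e^(−k₂τ))/(k₂−k₁).
e^(−k₁τ) = e^(−0.265×2.09) = e^(−0.5538) = 0.5747; e^(−k₂τ) = e^(−1.662) = 0.1898.
C_R = 0.265×2.69/(0.795−0.265) × (0.5747−0.1898) = 1.345×0.3849 = 0.5177 kmol/m³.
Y_R = C_R/C_{A0} = 0.5177/2.69 = 0.192.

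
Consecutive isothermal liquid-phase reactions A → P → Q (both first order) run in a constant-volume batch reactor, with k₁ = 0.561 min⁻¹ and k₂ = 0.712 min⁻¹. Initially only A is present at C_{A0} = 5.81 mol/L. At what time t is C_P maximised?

1.58 min

For first-order series the maximum of C_P occurs at t_opt = ln(k₂/k₁)/(k₂−k₁).
= ln(0.712/0.561)/(0.712−0.561) = ln(1.269)/0.1510 = 0.2384/0.1510 = 1.58 min.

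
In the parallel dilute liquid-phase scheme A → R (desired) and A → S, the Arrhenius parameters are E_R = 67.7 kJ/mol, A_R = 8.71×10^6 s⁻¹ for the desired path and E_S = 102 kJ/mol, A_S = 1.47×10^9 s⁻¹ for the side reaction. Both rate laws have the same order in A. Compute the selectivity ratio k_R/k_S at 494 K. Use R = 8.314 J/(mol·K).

With equal orders, S_{R/S} = k_R/k_S = (A_R/A_S)·exp[(E_S−E_R)/(RT)].
(E_S−E_R)/(RT) = (102−67.7)×10³/(8.314×494) = 34300/4107 = 8.351.
k_R/k_S = (8.71×10^6/1.47×10^9)·exp(8.351) = 0.005925 × 4236 = 25.1.

25.1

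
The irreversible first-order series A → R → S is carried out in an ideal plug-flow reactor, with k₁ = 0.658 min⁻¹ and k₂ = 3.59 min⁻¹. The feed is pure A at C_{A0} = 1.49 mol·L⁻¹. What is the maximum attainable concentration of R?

0.187 mol·L⁻¹

At the optimum, C_{R,max}/C_{A0} = (k₁/k₂)^[k₂/(k₂−k₁)].
= (0.658/3.59)^(3.59/(3.59−0.658)) = (0.1833)^(1.224) = 0.1252.
C_{R,max} = 0.1252×1.49 = 0.187 mol·L⁻¹.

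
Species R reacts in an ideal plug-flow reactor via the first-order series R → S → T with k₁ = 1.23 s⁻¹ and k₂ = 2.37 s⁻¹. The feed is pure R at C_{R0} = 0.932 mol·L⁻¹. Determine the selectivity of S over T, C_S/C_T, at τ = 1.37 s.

Solving the coupled first-order balances gives C_S(τ) = [k₁/(k₂−k₁)]·C_{R0}·(e^(−k₁τ) − e^(−k₂τ)).
e^(−k₁τ) = e^(−1.23×1.37) = e^(−1.685) = 0.1854; e^(−k₂τ) = e^(−3.247) = 0.03889.
C_S = 1.23×0.932/(2.37−1.23) × (0.1854−0.03889) = 1.006×0.1465 = 0.1473 mol·L⁻¹.
C_R = C_{R0}e^(−k₁τ) = 0.1728 mol·L⁻¹, so C_T = C_{R0}−C_R−C_S = 0.6118 mol·L⁻¹; C_S/C_T = 0.241.

0.241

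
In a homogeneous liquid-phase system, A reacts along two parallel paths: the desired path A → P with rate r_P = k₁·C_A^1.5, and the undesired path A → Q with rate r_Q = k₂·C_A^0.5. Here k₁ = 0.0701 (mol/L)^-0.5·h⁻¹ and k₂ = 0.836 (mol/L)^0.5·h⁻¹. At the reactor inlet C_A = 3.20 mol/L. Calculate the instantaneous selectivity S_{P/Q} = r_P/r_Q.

0.268

S_{P/Q} = r_P/r_Q = (k₁·C_A^1.5)/(k₂·C_A^0.5) = (k₁/k₂)·C_A.
= (0.0701×3.200^1.5) / (0.836×3.200^0.5) = 0.4013/1.495 = 0.268.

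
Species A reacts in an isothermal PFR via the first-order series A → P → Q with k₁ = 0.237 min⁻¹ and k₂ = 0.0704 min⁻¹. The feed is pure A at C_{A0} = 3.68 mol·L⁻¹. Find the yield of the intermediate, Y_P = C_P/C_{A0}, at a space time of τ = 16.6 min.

The intermediate concentration in a first-order A→B→C sequence is C_P = k₁C_{A0}(e^(−k₁τ) − e^(−k₂τ))/(k₂−k₁).
e^(−k₁τ) = e^(−0.237×16.6) = e^(−3.934) = 0.01956; e^(−k₂τ) = e^(−1.169) = 0.3108.
C_P = 0.237×3.68/(0.0704−0.237) × (0.01956−0.3108) = (-5.235)×(-0.2912) = 1.525 mol·L⁻¹.
Y_P = C_P/C_{A0} = 1.525/3.68 = 0.414.

0.414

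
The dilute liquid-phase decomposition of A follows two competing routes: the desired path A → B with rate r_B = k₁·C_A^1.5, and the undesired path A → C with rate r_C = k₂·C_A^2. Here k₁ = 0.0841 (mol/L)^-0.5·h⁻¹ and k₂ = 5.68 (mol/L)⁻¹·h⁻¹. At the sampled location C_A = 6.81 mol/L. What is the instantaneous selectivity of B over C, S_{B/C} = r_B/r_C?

0.00567

S_{B/C} = r_B/r_C = (k₁·C_A^1.5)/(k₂·C_A^2) = (k₁/k₂)·C_A^-0.5.
= (0.0841×6.810^1.5) / (5.68×6.810^2) = 1.495/263.4 = 0.00567.
The undesired path is higher order in A, so low C_A (CSTR or dilute feed) favours B.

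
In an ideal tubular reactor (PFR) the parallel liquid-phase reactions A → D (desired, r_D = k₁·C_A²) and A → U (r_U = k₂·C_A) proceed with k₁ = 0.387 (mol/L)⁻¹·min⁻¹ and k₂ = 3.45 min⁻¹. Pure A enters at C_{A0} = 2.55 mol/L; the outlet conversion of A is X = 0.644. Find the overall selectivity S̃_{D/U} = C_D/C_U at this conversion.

C_A = C_{A0}(1−X) = 0.9078 mol/L.
Along a PFR/batch, dC_U/dC_A = −r_U/(r_D+r_U) = −k₂/(k₂+k₁·C_A).
Integrating from C_{A0} to C_A: C_U = (3.45/0.387)·ln[(3.45+0.387·2.55)/(3.45+0.387·0.908)] = 8.915·ln(4.437/3.801) = 1.378 mol/L.
Then C_D = (C_{A0}−C_A) − C_U = 1.642 − 1.378 = 0.2640 mol/L.
S̃_{D/U} = C_D/C_U = 0.2640/1.378 = 0.192.

0.192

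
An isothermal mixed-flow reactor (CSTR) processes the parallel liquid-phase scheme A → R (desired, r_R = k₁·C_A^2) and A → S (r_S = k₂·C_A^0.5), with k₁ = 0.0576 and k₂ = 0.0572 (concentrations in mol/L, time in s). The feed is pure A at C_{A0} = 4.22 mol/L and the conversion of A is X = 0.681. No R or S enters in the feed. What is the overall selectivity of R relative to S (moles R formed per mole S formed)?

Exit C_A = C_{A0}(1−X) = 4.22×0.319 = 1.346 mol/L.
Rates in a CSTR are evaluated at the outlet concentration: r_R = 0.0576×1.346^2 = 0.1044, r_S = 0.0572×1.346^0.5 = 0.06637.
Overall selectivity = C_R/C_S = r_Rτ/(r_Sτ) = r_R/r_S = 1.57.

1.57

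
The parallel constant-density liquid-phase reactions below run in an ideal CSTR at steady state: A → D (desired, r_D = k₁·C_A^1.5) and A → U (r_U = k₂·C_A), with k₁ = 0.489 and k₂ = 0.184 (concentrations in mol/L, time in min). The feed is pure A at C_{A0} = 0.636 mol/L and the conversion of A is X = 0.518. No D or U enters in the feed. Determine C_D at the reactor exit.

0.196 mol/L

Exit C_A = C_{A0}(1−X) = 0.636×0.482 = 0.3066 mol/L.
A CSTR operates uniformly at the exit composition, giving r_D = 0.08300 and r_U = 0.05641 (each k·C_A^n at C_A = 0.3066).
Fraction of consumed A going to D: r_D/(r_D+r_U) = 0.5954.
C_D = 0.5954·C_{A0}·X = 0.5954×0.636×0.518 = 0.196 mol/L.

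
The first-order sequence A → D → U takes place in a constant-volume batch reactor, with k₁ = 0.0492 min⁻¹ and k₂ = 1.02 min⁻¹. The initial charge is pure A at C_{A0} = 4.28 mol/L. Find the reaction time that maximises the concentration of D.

The intermediate peaks when r₁ = r₂, i.e. k₁e^(−k₁t) = k₂e^(−k₂t), giving t_opt = ln(k₂/k₁)/(k₂−k₁).
= ln(1.02/0.0492)/(1.02−0.0492) = ln(20.73)/0.9708 = 3.032/0.9708 = 3.12 min.

3.12 min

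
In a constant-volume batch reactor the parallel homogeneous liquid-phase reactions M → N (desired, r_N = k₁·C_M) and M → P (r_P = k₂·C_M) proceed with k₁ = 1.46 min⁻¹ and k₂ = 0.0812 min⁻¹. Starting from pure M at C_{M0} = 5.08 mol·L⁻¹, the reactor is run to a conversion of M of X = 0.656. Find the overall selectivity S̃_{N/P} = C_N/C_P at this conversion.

C_M = C_{M0}(1−X) = 1.748 mol·L⁻¹.
Both paths are first order in M, so the instantaneous fraction to N is constant: dC_N/d(−C_M) = k₁/(k₁+k₂) = 0.9473.
C_N = 0.9473·(C_{M0}−C_M) = 0.9473×3.332 = 3.16 mol·L⁻¹.
C_P = (C_{M0}−C_M)−C_N = 0.1756 mol·L⁻¹; S̃_{N/P} = 3.157/0.1756 = 18.0.

18.0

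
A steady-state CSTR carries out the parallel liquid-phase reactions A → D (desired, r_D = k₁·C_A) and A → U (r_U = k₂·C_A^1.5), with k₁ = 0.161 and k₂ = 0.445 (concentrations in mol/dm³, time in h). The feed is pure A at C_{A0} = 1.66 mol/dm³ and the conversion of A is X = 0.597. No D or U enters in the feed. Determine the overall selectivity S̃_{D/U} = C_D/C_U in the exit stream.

Exit C_A = C_{A0}(1−X) = 1.66×0.403 = 0.6690 mol/dm³.
In a CSTR the entire volume is at exit conditions, so r_D = 0.161×0.6690 = 0.1077 and r_U = 0.445×0.6690^1.5 = 0.2435.
Overall selectivity = C_D/C_U = r_Dτ/(r_Uτ) = r_D/r_U = 0.442.

0.442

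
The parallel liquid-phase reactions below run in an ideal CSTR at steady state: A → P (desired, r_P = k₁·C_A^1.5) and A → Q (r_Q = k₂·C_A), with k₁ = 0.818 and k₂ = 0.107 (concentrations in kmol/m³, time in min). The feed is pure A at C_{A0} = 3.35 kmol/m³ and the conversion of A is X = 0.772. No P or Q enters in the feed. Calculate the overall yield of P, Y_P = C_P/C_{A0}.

0.671

Exit C_A = C_{A0}(1−X) = 3.35×0.228 = 0.7638 kmol/m³.
In a CSTR the entire volume is at exit conditions, so r_P = 0.818×0.7638^1.5 = 0.5460 and r_Q = 0.107×0.7638 = 0.08173.
Fraction of consumed A going to P: r_P/(r_P+r_Q) = 0.8698.
C_P = 0.8698·C_{A0}·X = 0.8698×3.35×0.772 = 2.25 kmol/m³; Y_P = C_P/C_{A0} = 0.671.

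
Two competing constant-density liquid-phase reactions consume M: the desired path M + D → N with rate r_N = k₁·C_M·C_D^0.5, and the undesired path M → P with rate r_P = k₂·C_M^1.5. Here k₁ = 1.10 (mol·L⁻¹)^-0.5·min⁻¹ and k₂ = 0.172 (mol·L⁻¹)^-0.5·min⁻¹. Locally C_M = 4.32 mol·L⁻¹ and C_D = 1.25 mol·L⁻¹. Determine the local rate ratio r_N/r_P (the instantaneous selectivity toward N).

S_{N/P} = r_N/r_P = (k₁·C_M·C_D^0.5)/(k₂·C_M^1.5) = (k₁/k₂)·C_M^-0.5·C_D^0.5.
= (1.10×4.320×1.250^0.5) / (0.172×4.320^1.5) = 5.313/1.544 = 3.44.

3.44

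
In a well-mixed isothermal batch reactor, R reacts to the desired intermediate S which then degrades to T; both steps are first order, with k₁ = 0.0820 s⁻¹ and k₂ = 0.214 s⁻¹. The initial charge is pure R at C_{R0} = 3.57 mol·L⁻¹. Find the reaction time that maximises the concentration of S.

For first-order series the maximum of C_S occurs at t_opt = ln(k₂/k₁)/(k₂−k₁).
= ln(0.214/0.0820)/(0.214−0.0820) = ln(2.610)/0.1320 = 0.9593/0.1320 = 7.27 s.

7.27 s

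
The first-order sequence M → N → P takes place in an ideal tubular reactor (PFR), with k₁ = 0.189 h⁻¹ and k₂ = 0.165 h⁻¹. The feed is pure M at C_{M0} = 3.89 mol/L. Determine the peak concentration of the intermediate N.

Evaluating C_N at τ_opt = ln(k₂/k₁)/(k₂−k₁) gives C_{N,max}/C_{M0} = (k₁/k₂)^[k₂/(k₂−k₁)].
= (0.189/0.165)^(0.165/(0.165−0.189)) = (1.145)^(-6.875) = 0.3931.
C_{N,max} = 0.3931×3.89 = 1.53 mol/L.

1.53 mol/L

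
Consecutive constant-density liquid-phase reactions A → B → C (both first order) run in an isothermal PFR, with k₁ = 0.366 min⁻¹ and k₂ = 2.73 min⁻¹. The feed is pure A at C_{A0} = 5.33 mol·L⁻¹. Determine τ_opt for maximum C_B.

For first-order series the maximum of C_B occurs at τ_opt = ln(k₂/k₁)/(k₂−k₁).
= ln(2.73/0.366)/(2.73−0.366) = ln(7.459)/2.364 = 2.009/2.364 = 0.850 min.

0.850 min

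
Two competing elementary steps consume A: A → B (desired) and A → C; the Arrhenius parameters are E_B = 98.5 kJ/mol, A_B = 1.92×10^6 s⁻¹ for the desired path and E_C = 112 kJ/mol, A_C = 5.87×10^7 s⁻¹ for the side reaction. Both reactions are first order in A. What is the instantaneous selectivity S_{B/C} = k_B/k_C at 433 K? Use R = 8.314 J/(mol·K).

k_B/k_C = (A_B/A_C)·exp[−(E_B−E_C)/(RT)] = (A_B/A_C)·exp[(E_C−E_B)/(RT)].
(E_C−E_B)/(RT) = (112−98.5)×10³/(8.314×433) = 13500/3600 = 3.750.
k_B/k_C = (1.92×10^6/5.87×10^7)·exp(3.750) = 0.03271 × 42.52 = 1.39.
Since E_B < E_C, lowering the temperature improves selectivity toward B.

1.39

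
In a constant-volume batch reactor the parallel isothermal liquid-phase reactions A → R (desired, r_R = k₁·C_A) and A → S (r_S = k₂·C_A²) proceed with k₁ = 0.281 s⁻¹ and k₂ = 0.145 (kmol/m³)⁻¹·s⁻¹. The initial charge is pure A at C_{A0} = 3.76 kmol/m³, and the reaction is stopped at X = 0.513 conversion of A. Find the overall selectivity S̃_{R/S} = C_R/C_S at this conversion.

C_A = C_{A0}(1−X) = 1.831 kmol/m³.
Along a PFR/batch, dC_R/dC_A = −r_R/(r_R+r_S) = −k₁/(k₁+k₂·C_A).
Integrating from C_{A0} to C_A: C_R = (0.281/0.145)·ln[(0.281+0.145·3.76)/(0.281+0.145·1.83)] = 1.938·ln(0.8262/0.5465) = 0.8009 kmol/m³.
C_S = (C_{A0}−C_A)−C_R = 1.128 kmol/m³; S̃_{R/S} = 0.8009/1.128 = 0.710.

0.710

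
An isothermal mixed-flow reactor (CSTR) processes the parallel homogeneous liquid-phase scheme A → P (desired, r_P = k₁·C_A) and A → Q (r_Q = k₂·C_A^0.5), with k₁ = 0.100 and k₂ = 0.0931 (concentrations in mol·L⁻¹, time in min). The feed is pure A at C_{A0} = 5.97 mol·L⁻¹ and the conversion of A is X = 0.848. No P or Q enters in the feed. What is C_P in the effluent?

Exit C_A = C_{A0}(1−X) = 5.97×0.152 = 0.9074 mol·L⁻¹.
In a CSTR the entire volume is at exit conditions, so r_P = 0.100×0.9074 = 0.09074 and r_Q = 0.0931×0.9074^0.5 = 0.08869.
Fraction of consumed A going to P: r_P/(r_P+r_Q) = 0.5057.
C_P = 0.5057·C_{A0}·X = 0.5057×5.97×0.848 = 2.56 mol·L⁻¹.

2.56 mol·L⁻¹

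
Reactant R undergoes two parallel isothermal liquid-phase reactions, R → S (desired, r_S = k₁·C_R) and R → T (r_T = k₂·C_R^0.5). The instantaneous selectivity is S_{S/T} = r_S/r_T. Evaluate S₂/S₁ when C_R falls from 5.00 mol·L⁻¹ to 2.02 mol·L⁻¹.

0.636

S_{S/T} = (k₁/k₂)·C_R^0.5, so S₂/S₁ = (C_{R,2}/C_{R,1})^0.5.
= (2.02/5.00)^0.5 = (0.4040)^0.5 = 0.636.
Selectivity toward S falls as C_R falls — high-concentration operation is favoured.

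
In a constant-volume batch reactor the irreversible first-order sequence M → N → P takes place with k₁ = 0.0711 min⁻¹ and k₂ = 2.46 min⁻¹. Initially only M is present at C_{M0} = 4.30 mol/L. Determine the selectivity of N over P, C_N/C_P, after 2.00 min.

Solving the coupled first-order balances gives C_N(t) = [k₁/(k₂−k₁)]·C_{M0}·(e^(−k₁t) − e^(−k₂t)).
e^(−k₁t) = e^(−0.0711×2.00) = e^(−0.1422) = 0.8674; e^(−k₂t) = e^(−4.920) = 0.007299.
C_N = 0.0711×4.30/(2.46−0.0711) × (0.8674−0.007299) = 0.1280×0.8601 = 0.1101 mol/L.
C_M = C_{M0}e^(−k₁t) = 3.730 mol/L, so C_P = C_{M0}−C_M−C_N = 0.4599 mol/L; C_N/C_P = 0.239.

0.239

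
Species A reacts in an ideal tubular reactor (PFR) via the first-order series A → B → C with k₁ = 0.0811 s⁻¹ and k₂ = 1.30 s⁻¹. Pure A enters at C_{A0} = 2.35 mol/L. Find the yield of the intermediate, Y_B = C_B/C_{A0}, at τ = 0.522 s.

0.0300

For first-order series with pure A initially, C_B(τ) = k₁C_{A0}/(k₂−k₁)·(e^(−k₁τ) − e^(−k₂τ)).
e^(−k₁τ) = e^(−0.0811×0.522) = e^(−0.04233) = 0.9585; e^(−k₂τ) = e^(−0.6786) = 0.5073.
C_B = 0.0811×2.35/(1.30−0.0811) × (0.9585−0.5073) = 0.1564×0.4512 = 0.07055 mol/L.
Y_B = C_B/C_{A0} = 0.07055/2.35 = 0.0300.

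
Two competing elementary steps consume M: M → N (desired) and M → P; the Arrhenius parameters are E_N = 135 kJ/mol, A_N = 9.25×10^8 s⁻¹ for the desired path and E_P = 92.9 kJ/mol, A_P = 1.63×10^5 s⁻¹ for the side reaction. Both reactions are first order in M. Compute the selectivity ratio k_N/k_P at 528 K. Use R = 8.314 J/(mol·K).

Since both paths have the same order in M, the concentration cancels and S_{N/P} = k_N/k_P = (A_N/A_P)·exp[(E_P−E_N)/(RT)].
(E_P−E_N)/(RT) = (92.9−135)×10³/(8.314×528) = -42100/4390 = -9.590.
k_N/k_P = (9.25×10^8/1.63×10^5)·exp(-9.590) = 5675 × 6.838×10^-5 = 0.388.
Since E_N > E_P, raising the temperature improves selectivity toward N.

0.388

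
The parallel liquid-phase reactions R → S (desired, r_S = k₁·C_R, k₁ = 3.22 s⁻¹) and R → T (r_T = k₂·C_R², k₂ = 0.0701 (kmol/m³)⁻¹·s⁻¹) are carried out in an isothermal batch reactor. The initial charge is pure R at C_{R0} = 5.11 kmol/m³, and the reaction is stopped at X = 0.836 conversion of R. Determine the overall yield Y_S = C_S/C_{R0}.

C_R = C_{R0}(1−X) = 0.8380 kmol/m³.
Along a PFR/batch, dC_S/dC_R = −r_S/(r_S+r_T) = −k₁/(k₁+k₂·C_R).
Integrating from C_{R0} to C_R: C_S = (3.22/0.0701)·ln[(3.22+0.0701·5.11)/(3.22+0.0701·0.838)] = 45.93·ln(3.578/3.279) = 4.015 kmol/m³.
Y_S = C_S/C_{R0} = 4.015/5.11 = 0.786.

0.786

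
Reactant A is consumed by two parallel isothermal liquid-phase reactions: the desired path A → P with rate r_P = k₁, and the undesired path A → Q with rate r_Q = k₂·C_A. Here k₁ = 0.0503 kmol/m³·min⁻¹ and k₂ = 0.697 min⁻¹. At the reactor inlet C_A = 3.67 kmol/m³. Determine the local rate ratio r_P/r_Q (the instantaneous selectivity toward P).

S_{P/Q} = r_P/r_Q = (k₁)/(k₂·C_A) = (k₁/k₂)·C_A⁻¹.
= (0.0503) / (0.697×3.670) = 0.05030/2.558 = 0.0197.
The undesired path is higher order in A, so low C_A (CSTR or dilute feed) favours P.

0.0197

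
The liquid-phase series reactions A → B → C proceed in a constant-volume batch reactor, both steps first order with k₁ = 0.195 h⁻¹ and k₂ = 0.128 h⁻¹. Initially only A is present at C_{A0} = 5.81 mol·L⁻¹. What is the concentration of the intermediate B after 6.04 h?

2.60 mol·L⁻¹

The intermediate concentration in a first-order A→B→C sequence is C_B = k₁C_{A0}(e^(−k₁t) − e^(−k₂t))/(k₂−k₁).
e^(−k₁t) = e^(−0.195×6.04) = e^(−1.178) = 0.3080; e^(−k₂t) = e^(−0.7731) = 0.4616.
C_B = 0.195×5.81/(0.128−0.195) × (0.3080−0.4616) = (-16.91)×(-0.1536) = 2.598 mol·L⁻¹.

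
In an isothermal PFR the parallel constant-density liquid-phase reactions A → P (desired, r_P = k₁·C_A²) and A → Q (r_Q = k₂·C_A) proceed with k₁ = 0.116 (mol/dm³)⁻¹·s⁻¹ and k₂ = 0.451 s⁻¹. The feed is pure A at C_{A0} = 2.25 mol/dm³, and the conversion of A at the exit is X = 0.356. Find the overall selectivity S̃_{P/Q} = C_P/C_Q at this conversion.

0.473

C_A = C_{A0}(1−X) = 1.449 mol/dm³.
Along a PFR/batch, dC_Q/dC_A = −r_Q/(r_P+r_Q) = −k₂/(k₂+k₁·C_A).
Integrating from C_{A0} to C_A: C_Q = (0.451/0.116)·ln[(0.451+0.116·2.25)/(0.451+0.116·1.45)] = 3.888·ln(0.7120/0.6191) = 0.5437 mol/dm³.
Then C_P = (C_{A0}−C_A) − C_Q = 0.8010 − 0.5437 = 0.2573 mol/dm³.
S̃_{P/Q} = C_P/C_Q = 0.2573/0.5437 = 0.473.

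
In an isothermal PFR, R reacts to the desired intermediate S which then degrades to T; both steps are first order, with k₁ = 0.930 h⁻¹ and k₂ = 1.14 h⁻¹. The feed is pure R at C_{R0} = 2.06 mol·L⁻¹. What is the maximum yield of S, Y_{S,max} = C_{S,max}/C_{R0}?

Evaluating C_S at τ_opt = ln(k₂/k₁)/(k₂−k₁) gives C_{S,max}/C_{R0} = (k₁/k₂)^[k₂/(k₂−k₁)].
= (0.930/1.14)^(1.14/(1.14−0.930)) = (0.8158)^(5.429) = 0.3311.

0.331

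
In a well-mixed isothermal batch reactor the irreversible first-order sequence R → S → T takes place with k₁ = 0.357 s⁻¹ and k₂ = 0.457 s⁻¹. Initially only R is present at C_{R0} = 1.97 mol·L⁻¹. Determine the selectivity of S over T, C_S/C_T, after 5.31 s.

The intermediate concentration in a first-order A→B→C sequence is C_S = k₁C_{R0}(e^(−k₁t) − e^(−k₂t))/(k₂−k₁).
e^(−k₁t) = e^(−0.357×5.31) = e^(−1.896) = 0.1502; e^(−k₂t) = e^(−2.427) = 0.08833.
C_S = 0.357×1.97/(0.457−0.357) × (0.1502−0.08833) = 7.033×0.06189 = 0.4352 mol·L⁻¹.
C_R = C_{R0}e^(−k₁t) = 0.2959 mol·L⁻¹, so C_T = C_{R0}−C_R−C_S = 1.239 mol·L⁻¹; C_S/C_T = 0.351.

0.351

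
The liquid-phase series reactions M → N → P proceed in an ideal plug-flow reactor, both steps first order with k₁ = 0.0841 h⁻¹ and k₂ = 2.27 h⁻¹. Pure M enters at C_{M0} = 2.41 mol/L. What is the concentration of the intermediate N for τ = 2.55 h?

The intermediate concentration in a first-order A→B→C sequence is C_N = k₁C_{M0}(e^(−k₁τ) − e^(−k₂τ))/(k₂−k₁).
e^(−k₁τ) = e^(−0.0841×2.55) = e^(−0.2145) = 0.8070; e^(−k₂τ) = e^(−5.788) = 0.003063.
C_N = 0.0841×2.41/(2.27−0.0841) × (0.8070−0.003063) = 0.09272×0.8039 = 0.07454 mol/L.

0.0745 mol/L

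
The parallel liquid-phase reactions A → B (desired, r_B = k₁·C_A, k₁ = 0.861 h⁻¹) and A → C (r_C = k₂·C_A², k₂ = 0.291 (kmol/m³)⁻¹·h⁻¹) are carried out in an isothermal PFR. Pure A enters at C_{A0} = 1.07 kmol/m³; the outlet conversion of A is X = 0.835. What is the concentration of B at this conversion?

0.742 kmol/m³

C_A = C_{A0}(1−X) = 0.1766 kmol/m³.
Along a PFR/batch, dC_B/dC_A = −r_B/(r_B+r_C) = −k₁/(k₁+k₂·C_A).
Integrating from C_{A0} to C_A: C_B = (0.861/0.291)·ln[(0.861+0.291·1.07)/(0.861+0.291·0.177)] = 2.959·ln(1.172/0.9124) = 0.7419 kmol/m³.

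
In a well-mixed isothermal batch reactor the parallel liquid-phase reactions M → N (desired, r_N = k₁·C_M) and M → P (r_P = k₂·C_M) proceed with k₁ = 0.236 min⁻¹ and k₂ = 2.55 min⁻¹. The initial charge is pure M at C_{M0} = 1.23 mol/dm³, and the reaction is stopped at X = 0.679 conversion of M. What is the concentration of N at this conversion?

C_M = C_{M0}(1−X) = 0.3948 mol/dm³.
Both paths are first order in M, so the instantaneous fraction to N is constant: dC_N/d(−C_M) = k₁/(k₁+k₂) = 0.08471.
C_N = 0.08471·(C_{M0}−C_M) = 0.08471×0.8352 = 0.0707 mol/dm³.

0.0707 mol/dm³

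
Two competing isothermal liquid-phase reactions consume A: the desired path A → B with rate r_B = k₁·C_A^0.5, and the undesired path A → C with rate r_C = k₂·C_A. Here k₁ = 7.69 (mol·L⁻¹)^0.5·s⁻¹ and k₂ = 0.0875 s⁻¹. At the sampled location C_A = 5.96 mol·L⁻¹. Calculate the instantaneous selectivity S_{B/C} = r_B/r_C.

S_{B/C} = r_B/r_C = (k₁·C_A^0.5)/(k₂·C_A) = (k₁/k₂)·C_A^-0.5.
= (7.69×5.960^0.5) / (0.0875×5.960) = 18.77/0.5215 = 36.0.

36.0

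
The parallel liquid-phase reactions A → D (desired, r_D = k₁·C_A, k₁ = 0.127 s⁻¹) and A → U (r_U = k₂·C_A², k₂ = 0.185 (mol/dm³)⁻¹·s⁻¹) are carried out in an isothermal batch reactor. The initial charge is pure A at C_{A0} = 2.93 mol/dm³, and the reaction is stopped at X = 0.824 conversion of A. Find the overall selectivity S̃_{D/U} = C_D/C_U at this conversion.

0.456

C_A = C_{A0}(1−X) = 0.5157 mol/dm³.
Along a PFR/batch, dC_D/dC_A = −r_D/(r_D+r_U) = −k₁/(k₁+k₂·C_A).
Integrating from C_{A0} to C_A: C_D = (0.127/0.185)·ln[(0.127+0.185·2.93)/(0.127+0.185·0.516)] = 0.6865·ln(0.6691/0.2224) = 0.7561 mol/dm³.
C_U = (C_{A0}−C_A)−C_D = 1.658 mol/dm³; S̃_{D/U} = 0.7561/1.658 = 0.456.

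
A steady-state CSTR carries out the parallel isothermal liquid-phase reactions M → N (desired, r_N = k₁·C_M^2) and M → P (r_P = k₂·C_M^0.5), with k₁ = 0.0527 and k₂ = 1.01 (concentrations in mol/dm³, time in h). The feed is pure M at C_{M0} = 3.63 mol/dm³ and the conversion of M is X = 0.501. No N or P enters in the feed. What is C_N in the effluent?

0.205 mol/dm³

Exit C_M = C_{M0}(1−X) = 3.63×0.499 = 1.811 mol/dm³.
In a CSTR the entire volume is at exit conditions, so r_N = 0.0527×1.811^2 = 0.1729 and r_P = 1.01×1.811^0.5 = 1.359.
Fraction of consumed M going to N: r_N/(r_N+r_P) = 0.1128.
C_N = 0.1128·C_{M0}·X = 0.1128×3.63×0.501 = 0.205 mol/dm³.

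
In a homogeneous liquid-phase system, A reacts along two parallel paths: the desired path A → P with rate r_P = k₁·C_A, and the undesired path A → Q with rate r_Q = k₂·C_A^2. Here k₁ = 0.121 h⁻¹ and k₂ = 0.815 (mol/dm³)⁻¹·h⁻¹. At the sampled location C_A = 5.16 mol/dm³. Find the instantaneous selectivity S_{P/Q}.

S_{P/Q} = r_P/r_Q = (k₁·C_A)/(k₂·C_A^2) = (k₁/k₂)·C_A⁻¹.
= (0.121×5.160) / (0.815×5.160^2) = 0.6244/21.70 = 0.0288.
The undesired path is higher order in A, so low C_A (CSTR or dilute feed) favours P.

0.0288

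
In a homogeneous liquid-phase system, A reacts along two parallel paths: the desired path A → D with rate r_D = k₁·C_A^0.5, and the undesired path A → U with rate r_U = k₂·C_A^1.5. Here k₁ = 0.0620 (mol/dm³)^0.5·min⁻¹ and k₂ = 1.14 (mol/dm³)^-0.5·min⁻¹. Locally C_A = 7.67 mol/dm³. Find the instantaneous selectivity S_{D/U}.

S_{D/U} = r_D/r_U = (k₁·C_A^0.5)/(k₂·C_A^1.5) = (k₁/k₂)·C_A⁻¹.
= (0.0620×7.670^0.5) / (1.14×7.670^1.5) = 0.1717/24.22 = 0.00709.
The undesired path is higher order in A, so low C_A (CSTR or dilute feed) favours D.

0.00709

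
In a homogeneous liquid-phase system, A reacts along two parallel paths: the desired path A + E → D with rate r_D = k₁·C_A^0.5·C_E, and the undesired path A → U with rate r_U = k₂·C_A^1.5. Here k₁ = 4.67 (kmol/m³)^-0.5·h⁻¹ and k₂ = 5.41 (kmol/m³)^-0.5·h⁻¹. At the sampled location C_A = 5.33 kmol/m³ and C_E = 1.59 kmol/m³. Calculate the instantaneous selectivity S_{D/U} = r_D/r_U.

S_{D/U} = r_D/r_U = (k₁·C_A^0.5·C_E)/(k₂·C_A^1.5) = (k₁/k₂)·C_A⁻¹·C_E.
= (4.67×5.330^0.5×1.590) / (5.41×5.330^1.5) = 17.14/66.57 = 0.258.
The undesired path is higher order in A, so low C_A (CSTR or dilute feed) favours D.

0.258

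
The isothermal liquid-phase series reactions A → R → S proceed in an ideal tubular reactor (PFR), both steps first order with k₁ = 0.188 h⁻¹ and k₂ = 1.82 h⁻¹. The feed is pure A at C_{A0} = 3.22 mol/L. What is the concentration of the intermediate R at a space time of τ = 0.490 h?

Solving the coupled first-order balances gives C_R(τ) = [k₁/(k₂−k₁)]·C_{A0}·(e^(−k₁τ) − e^(−k₂τ)).
e^(−k₁τ) = e^(−0.188×0.490) = e^(−0.09212) = 0.9120; e^(−k₂τ) = e^(−0.8918) = 0.4099.
C_R = 0.188×3.22/(1.82−0.188) × (0.9120−0.4099) = 0.3709×0.5021 = 0.1862 mol/L.

0.186 mol/L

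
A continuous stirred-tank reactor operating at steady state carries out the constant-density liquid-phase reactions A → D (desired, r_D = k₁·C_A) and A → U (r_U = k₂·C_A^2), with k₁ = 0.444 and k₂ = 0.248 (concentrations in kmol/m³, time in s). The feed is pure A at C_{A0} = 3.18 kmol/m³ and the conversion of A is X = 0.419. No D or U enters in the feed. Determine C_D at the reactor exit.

Exit C_A = C_{A0}(1−X) = 3.18×0.581 = 1.848 kmol/m³.
A CSTR operates uniformly at the exit composition, giving r_D = 0.8203 and r_U = 0.8466 (each k·C_A^n at C_A = 1.848).
Fraction of consumed A going to D: r_D/(r_D+r_U) = 0.4921.
C_D = 0.4921·C_{A0}·X = 0.4921×3.18×0.419 = 0.656 kmol/m³.

0.656 kmol/m³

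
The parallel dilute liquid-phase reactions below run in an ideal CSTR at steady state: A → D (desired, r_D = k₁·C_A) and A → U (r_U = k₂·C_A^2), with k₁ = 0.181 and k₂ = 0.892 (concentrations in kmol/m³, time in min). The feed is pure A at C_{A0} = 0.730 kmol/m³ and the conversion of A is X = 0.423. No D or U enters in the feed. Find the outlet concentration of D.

Exit C_A = C_{A0}(1−X) = 0.730×0.577 = 0.4212 kmol/m³.
Rates in a CSTR are evaluated at the outlet concentration: r_D = 0.181×0.4212 = 0.07624, r_U = 0.892×0.4212^2 = 0.1583.
Fraction of consumed A going to D: r_D/(r_D+r_U) = 0.3251.
C_D = 0.3251·C_{A0}·X = 0.3251×0.730×0.423 = 0.100 kmol/m³.

0.100 kmol/m³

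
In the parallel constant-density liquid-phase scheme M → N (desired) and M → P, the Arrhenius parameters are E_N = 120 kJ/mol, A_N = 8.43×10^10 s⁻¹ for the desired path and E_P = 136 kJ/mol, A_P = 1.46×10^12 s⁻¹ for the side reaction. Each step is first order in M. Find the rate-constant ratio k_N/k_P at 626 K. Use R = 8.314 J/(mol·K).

With equal orders, S_{N/P} = k_N/k_P = (A_N/A_P)·exp[(E_P−E_N)/(RT)].
(E_P−E_N)/(RT) = (136−120)×10³/(8.314×626) = 16000/5205 = 3.074.
k_N/k_P = (8.43×10^10/1.46×10^12)·exp(3.074) = 0.05774 × 21.63 = 1.25.
Since E_N < E_P, lowering the temperature improves selectivity toward N.

1.25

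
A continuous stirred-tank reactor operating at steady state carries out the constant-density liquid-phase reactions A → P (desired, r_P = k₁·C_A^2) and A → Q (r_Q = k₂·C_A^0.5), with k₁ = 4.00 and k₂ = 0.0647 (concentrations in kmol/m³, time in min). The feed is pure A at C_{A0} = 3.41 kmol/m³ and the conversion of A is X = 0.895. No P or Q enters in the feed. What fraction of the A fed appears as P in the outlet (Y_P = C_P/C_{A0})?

Exit C_A = C_{A0}(1−X) = 3.41×0.105 = 0.3580 kmol/m³.
Rates in a CSTR are evaluated at the outlet concentration: r_P = 4.00×0.3580^2 = 0.5128, r_Q = 0.0647×0.3580^0.5 = 0.03871.
Fraction of consumed A going to P: r_P/(r_P+r_Q) = 0.9298.
C_P = 0.9298·C_{A0}·X = 0.9298×3.41×0.895 = 2.84 kmol/m³; Y_P = C_P/C_{A0} = 0.832.

0.832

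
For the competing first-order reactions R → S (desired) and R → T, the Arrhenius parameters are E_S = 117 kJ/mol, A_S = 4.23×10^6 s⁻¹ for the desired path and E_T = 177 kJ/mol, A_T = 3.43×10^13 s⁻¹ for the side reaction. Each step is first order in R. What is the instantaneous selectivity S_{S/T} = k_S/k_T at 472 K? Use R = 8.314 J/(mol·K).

With equal orders, S_{S/T} = k_S/k_T = (A_S/A_T)·exp[(E_T−E_S)/(RT)].
(E_T−E_S)/(RT) = (177−117)×10³/(8.314×472) = 60000/3924 = 15.29.
k_S/k_T = (4.23×10^6/3.43×10^13)·exp(15.29) = 1.233×10^-7 × 4.368×10^6 = 0.539.
Since E_S < E_T, lowering the temperature improves selectivity toward S.

0.539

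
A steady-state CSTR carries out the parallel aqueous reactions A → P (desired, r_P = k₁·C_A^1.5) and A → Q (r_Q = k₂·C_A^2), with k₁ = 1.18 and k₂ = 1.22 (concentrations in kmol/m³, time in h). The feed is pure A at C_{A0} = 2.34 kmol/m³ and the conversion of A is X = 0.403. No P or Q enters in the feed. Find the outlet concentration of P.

0.424 kmol/m³

Exit C_A = C_{A0}(1−X) = 2.34×0.597 = 1.397 kmol/m³.
In a CSTR the entire volume is at exit conditions, so r_P = 1.18×1.397^1.5 = 1.948 and r_Q = 1.22×1.397^2 = 2.381.
Fraction of consumed A going to P: r_P/(r_P+r_Q) = 0.4500.
C_P = 0.4500·C_{A0}·X = 0.4500×2.34×0.403 = 0.424 kmol/m³.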